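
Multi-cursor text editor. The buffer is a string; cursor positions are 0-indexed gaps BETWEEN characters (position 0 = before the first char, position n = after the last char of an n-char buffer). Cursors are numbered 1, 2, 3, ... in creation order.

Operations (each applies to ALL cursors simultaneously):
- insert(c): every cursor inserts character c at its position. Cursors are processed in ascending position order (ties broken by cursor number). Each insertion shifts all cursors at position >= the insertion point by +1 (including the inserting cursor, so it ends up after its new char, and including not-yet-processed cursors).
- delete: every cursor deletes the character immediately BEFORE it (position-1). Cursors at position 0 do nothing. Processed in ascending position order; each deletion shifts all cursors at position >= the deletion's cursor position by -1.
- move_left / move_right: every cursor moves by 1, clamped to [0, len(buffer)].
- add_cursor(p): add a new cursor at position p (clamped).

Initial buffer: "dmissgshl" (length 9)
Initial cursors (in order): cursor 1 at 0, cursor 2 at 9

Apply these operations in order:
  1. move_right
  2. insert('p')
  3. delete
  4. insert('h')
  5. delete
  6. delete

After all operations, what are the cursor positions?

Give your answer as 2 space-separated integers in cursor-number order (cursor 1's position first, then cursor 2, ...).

Answer: 0 7

Derivation:
After op 1 (move_right): buffer="dmissgshl" (len 9), cursors c1@1 c2@9, authorship .........
After op 2 (insert('p')): buffer="dpmissgshlp" (len 11), cursors c1@2 c2@11, authorship .1........2
After op 3 (delete): buffer="dmissgshl" (len 9), cursors c1@1 c2@9, authorship .........
After op 4 (insert('h')): buffer="dhmissgshlh" (len 11), cursors c1@2 c2@11, authorship .1........2
After op 5 (delete): buffer="dmissgshl" (len 9), cursors c1@1 c2@9, authorship .........
After op 6 (delete): buffer="missgsh" (len 7), cursors c1@0 c2@7, authorship .......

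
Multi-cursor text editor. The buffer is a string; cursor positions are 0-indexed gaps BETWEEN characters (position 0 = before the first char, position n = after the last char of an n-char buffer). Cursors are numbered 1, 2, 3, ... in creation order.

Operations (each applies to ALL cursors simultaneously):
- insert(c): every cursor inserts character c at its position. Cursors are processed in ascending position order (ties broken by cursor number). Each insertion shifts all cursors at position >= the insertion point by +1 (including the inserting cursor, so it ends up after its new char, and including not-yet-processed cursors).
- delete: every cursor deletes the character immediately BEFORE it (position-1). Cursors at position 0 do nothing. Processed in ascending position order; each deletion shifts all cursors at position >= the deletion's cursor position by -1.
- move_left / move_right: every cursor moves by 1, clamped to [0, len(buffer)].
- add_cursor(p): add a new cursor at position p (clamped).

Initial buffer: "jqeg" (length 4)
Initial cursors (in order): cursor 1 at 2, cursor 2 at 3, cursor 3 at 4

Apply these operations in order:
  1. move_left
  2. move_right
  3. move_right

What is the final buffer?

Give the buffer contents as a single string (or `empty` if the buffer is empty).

After op 1 (move_left): buffer="jqeg" (len 4), cursors c1@1 c2@2 c3@3, authorship ....
After op 2 (move_right): buffer="jqeg" (len 4), cursors c1@2 c2@3 c3@4, authorship ....
After op 3 (move_right): buffer="jqeg" (len 4), cursors c1@3 c2@4 c3@4, authorship ....

Answer: jqeg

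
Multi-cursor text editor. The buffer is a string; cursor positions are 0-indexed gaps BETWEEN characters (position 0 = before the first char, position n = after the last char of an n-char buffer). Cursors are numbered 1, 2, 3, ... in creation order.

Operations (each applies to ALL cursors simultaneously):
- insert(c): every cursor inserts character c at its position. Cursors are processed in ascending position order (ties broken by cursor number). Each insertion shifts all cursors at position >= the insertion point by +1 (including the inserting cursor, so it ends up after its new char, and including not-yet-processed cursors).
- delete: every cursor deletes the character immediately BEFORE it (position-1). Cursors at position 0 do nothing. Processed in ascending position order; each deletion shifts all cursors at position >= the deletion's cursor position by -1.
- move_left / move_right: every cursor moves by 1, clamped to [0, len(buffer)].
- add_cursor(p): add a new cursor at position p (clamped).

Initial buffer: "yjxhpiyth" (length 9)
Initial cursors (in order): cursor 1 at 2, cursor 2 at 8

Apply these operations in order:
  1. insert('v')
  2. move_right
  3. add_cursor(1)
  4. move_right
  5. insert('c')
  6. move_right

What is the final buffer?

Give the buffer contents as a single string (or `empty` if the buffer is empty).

Answer: yjcvxhcpiytvhc

Derivation:
After op 1 (insert('v')): buffer="yjvxhpiytvh" (len 11), cursors c1@3 c2@10, authorship ..1......2.
After op 2 (move_right): buffer="yjvxhpiytvh" (len 11), cursors c1@4 c2@11, authorship ..1......2.
After op 3 (add_cursor(1)): buffer="yjvxhpiytvh" (len 11), cursors c3@1 c1@4 c2@11, authorship ..1......2.
After op 4 (move_right): buffer="yjvxhpiytvh" (len 11), cursors c3@2 c1@5 c2@11, authorship ..1......2.
After op 5 (insert('c')): buffer="yjcvxhcpiytvhc" (len 14), cursors c3@3 c1@7 c2@14, authorship ..31..1....2.2
After op 6 (move_right): buffer="yjcvxhcpiytvhc" (len 14), cursors c3@4 c1@8 c2@14, authorship ..31..1....2.2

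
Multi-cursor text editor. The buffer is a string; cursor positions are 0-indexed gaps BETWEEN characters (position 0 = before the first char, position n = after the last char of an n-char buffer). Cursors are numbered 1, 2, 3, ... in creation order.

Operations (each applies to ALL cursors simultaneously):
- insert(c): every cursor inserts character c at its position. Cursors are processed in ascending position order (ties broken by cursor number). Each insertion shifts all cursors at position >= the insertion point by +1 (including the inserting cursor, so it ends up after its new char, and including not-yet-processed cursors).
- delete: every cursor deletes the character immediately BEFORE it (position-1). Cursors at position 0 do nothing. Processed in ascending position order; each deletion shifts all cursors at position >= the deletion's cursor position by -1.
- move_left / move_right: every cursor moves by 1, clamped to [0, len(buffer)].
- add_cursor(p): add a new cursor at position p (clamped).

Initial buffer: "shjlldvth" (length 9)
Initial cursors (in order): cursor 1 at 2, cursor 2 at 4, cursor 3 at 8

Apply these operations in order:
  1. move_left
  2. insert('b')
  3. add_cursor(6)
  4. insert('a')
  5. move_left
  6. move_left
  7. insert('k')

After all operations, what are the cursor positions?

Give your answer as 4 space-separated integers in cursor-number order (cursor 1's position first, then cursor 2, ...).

Answer: 2 7 16 10

Derivation:
After op 1 (move_left): buffer="shjlldvth" (len 9), cursors c1@1 c2@3 c3@7, authorship .........
After op 2 (insert('b')): buffer="sbhjblldvbth" (len 12), cursors c1@2 c2@5 c3@10, authorship .1..2....3..
After op 3 (add_cursor(6)): buffer="sbhjblldvbth" (len 12), cursors c1@2 c2@5 c4@6 c3@10, authorship .1..2....3..
After op 4 (insert('a')): buffer="sbahjbalaldvbath" (len 16), cursors c1@3 c2@7 c4@9 c3@14, authorship .11..22.4...33..
After op 5 (move_left): buffer="sbahjbalaldvbath" (len 16), cursors c1@2 c2@6 c4@8 c3@13, authorship .11..22.4...33..
After op 6 (move_left): buffer="sbahjbalaldvbath" (len 16), cursors c1@1 c2@5 c4@7 c3@12, authorship .11..22.4...33..
After op 7 (insert('k')): buffer="skbahjkbaklaldvkbath" (len 20), cursors c1@2 c2@7 c4@10 c3@16, authorship .111..2224.4...333..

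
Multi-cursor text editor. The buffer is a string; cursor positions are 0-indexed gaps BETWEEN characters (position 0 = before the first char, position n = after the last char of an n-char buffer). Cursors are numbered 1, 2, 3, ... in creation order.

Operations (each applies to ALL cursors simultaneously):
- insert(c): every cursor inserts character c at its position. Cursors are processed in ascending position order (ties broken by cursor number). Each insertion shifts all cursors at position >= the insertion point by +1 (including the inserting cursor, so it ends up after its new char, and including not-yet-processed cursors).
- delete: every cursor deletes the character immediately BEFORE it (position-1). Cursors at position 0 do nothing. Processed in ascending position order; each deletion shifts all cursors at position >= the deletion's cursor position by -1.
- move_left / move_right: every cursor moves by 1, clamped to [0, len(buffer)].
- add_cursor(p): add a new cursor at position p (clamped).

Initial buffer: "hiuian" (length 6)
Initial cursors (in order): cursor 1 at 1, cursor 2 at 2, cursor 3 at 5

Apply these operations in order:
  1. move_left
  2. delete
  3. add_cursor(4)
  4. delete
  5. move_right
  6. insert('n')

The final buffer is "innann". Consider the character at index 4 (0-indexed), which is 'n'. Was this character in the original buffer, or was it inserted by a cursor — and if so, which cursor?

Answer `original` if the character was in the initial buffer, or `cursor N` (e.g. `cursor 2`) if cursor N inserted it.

After op 1 (move_left): buffer="hiuian" (len 6), cursors c1@0 c2@1 c3@4, authorship ......
After op 2 (delete): buffer="iuan" (len 4), cursors c1@0 c2@0 c3@2, authorship ....
After op 3 (add_cursor(4)): buffer="iuan" (len 4), cursors c1@0 c2@0 c3@2 c4@4, authorship ....
After op 4 (delete): buffer="ia" (len 2), cursors c1@0 c2@0 c3@1 c4@2, authorship ..
After op 5 (move_right): buffer="ia" (len 2), cursors c1@1 c2@1 c3@2 c4@2, authorship ..
After op 6 (insert('n')): buffer="innann" (len 6), cursors c1@3 c2@3 c3@6 c4@6, authorship .12.34
Authorship (.=original, N=cursor N): . 1 2 . 3 4
Index 4: author = 3

Answer: cursor 3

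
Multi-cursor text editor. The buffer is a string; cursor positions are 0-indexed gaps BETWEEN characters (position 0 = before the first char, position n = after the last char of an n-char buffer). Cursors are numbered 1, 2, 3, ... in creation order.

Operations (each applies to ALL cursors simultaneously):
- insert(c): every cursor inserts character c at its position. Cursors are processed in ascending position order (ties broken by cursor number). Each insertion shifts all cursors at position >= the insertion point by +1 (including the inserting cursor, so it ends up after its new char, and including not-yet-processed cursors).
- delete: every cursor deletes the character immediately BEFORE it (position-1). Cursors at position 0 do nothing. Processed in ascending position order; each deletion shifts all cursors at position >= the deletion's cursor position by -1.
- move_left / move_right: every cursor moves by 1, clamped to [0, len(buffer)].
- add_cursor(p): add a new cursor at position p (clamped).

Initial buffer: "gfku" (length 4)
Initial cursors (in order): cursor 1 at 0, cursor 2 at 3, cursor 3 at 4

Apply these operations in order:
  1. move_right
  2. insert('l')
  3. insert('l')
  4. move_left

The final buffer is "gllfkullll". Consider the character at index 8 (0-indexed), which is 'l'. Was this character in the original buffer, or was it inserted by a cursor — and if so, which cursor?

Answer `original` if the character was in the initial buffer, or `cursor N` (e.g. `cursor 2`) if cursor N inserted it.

After op 1 (move_right): buffer="gfku" (len 4), cursors c1@1 c2@4 c3@4, authorship ....
After op 2 (insert('l')): buffer="glfkull" (len 7), cursors c1@2 c2@7 c3@7, authorship .1...23
After op 3 (insert('l')): buffer="gllfkullll" (len 10), cursors c1@3 c2@10 c3@10, authorship .11...2323
After op 4 (move_left): buffer="gllfkullll" (len 10), cursors c1@2 c2@9 c3@9, authorship .11...2323
Authorship (.=original, N=cursor N): . 1 1 . . . 2 3 2 3
Index 8: author = 2

Answer: cursor 2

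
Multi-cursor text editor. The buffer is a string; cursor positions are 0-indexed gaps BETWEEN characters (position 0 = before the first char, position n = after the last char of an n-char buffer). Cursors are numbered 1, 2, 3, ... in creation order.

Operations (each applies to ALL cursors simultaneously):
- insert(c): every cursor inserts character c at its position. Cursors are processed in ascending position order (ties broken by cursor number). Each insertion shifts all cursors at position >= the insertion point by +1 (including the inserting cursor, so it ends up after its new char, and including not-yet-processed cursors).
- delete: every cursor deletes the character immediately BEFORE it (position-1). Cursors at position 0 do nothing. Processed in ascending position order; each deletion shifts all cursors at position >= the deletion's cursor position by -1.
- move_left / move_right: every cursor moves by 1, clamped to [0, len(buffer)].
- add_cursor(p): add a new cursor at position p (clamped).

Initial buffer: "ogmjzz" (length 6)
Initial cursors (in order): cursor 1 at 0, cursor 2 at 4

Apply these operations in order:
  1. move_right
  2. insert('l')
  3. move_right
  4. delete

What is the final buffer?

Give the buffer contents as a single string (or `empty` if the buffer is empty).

Answer: olmjzl

Derivation:
After op 1 (move_right): buffer="ogmjzz" (len 6), cursors c1@1 c2@5, authorship ......
After op 2 (insert('l')): buffer="olgmjzlz" (len 8), cursors c1@2 c2@7, authorship .1....2.
After op 3 (move_right): buffer="olgmjzlz" (len 8), cursors c1@3 c2@8, authorship .1....2.
After op 4 (delete): buffer="olmjzl" (len 6), cursors c1@2 c2@6, authorship .1...2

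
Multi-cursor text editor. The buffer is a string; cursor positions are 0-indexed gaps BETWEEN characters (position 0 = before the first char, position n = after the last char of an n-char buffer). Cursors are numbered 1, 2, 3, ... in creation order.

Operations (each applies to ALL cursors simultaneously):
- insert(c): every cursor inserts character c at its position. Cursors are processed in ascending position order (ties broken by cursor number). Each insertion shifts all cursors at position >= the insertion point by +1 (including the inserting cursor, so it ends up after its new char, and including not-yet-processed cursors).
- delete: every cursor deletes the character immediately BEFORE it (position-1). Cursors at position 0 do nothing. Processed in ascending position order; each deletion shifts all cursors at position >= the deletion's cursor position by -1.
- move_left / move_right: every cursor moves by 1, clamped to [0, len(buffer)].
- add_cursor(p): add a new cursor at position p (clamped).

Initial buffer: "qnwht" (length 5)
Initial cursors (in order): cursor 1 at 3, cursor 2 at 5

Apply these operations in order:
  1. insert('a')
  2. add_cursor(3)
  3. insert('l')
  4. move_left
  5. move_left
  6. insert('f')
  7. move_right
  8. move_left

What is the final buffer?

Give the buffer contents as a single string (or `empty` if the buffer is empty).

After op 1 (insert('a')): buffer="qnwahta" (len 7), cursors c1@4 c2@7, authorship ...1..2
After op 2 (add_cursor(3)): buffer="qnwahta" (len 7), cursors c3@3 c1@4 c2@7, authorship ...1..2
After op 3 (insert('l')): buffer="qnwlalhtal" (len 10), cursors c3@4 c1@6 c2@10, authorship ...311..22
After op 4 (move_left): buffer="qnwlalhtal" (len 10), cursors c3@3 c1@5 c2@9, authorship ...311..22
After op 5 (move_left): buffer="qnwlalhtal" (len 10), cursors c3@2 c1@4 c2@8, authorship ...311..22
After op 6 (insert('f')): buffer="qnfwlfalhtfal" (len 13), cursors c3@3 c1@6 c2@11, authorship ..3.3111..222
After op 7 (move_right): buffer="qnfwlfalhtfal" (len 13), cursors c3@4 c1@7 c2@12, authorship ..3.3111..222
After op 8 (move_left): buffer="qnfwlfalhtfal" (len 13), cursors c3@3 c1@6 c2@11, authorship ..3.3111..222

Answer: qnfwlfalhtfal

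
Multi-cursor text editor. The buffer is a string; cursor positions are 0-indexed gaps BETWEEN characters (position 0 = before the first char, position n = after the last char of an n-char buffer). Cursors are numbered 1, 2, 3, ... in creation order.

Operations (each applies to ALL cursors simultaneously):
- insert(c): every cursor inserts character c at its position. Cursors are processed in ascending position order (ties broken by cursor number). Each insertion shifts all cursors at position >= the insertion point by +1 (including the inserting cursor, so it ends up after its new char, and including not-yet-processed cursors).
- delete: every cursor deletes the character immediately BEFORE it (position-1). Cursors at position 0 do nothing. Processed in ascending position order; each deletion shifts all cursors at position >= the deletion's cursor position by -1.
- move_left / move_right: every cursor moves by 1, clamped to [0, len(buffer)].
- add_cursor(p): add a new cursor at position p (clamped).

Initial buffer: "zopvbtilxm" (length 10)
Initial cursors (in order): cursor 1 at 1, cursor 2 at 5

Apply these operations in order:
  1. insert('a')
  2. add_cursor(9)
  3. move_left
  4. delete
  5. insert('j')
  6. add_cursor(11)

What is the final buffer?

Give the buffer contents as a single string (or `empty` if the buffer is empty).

After op 1 (insert('a')): buffer="zaopvbatilxm" (len 12), cursors c1@2 c2@7, authorship .1....2.....
After op 2 (add_cursor(9)): buffer="zaopvbatilxm" (len 12), cursors c1@2 c2@7 c3@9, authorship .1....2.....
After op 3 (move_left): buffer="zaopvbatilxm" (len 12), cursors c1@1 c2@6 c3@8, authorship .1....2.....
After op 4 (delete): buffer="aopvailxm" (len 9), cursors c1@0 c2@4 c3@5, authorship 1...2....
After op 5 (insert('j')): buffer="jaopvjajilxm" (len 12), cursors c1@1 c2@6 c3@8, authorship 11...223....
After op 6 (add_cursor(11)): buffer="jaopvjajilxm" (len 12), cursors c1@1 c2@6 c3@8 c4@11, authorship 11...223....

Answer: jaopvjajilxm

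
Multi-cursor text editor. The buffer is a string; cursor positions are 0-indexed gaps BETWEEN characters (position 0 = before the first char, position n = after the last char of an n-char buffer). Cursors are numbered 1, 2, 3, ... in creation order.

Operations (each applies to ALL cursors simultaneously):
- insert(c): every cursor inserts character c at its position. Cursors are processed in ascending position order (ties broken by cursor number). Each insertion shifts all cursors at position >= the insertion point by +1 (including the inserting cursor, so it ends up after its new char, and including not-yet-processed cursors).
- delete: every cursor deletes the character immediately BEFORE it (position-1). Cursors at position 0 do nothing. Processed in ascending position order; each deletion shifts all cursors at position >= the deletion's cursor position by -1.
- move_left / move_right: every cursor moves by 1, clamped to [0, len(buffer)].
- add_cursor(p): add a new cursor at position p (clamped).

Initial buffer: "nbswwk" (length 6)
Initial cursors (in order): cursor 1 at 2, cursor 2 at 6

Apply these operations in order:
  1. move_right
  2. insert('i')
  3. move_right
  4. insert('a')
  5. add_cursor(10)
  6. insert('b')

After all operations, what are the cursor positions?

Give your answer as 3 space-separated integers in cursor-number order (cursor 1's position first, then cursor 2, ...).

Answer: 7 13 13

Derivation:
After op 1 (move_right): buffer="nbswwk" (len 6), cursors c1@3 c2@6, authorship ......
After op 2 (insert('i')): buffer="nbsiwwki" (len 8), cursors c1@4 c2@8, authorship ...1...2
After op 3 (move_right): buffer="nbsiwwki" (len 8), cursors c1@5 c2@8, authorship ...1...2
After op 4 (insert('a')): buffer="nbsiwawkia" (len 10), cursors c1@6 c2@10, authorship ...1.1..22
After op 5 (add_cursor(10)): buffer="nbsiwawkia" (len 10), cursors c1@6 c2@10 c3@10, authorship ...1.1..22
After op 6 (insert('b')): buffer="nbsiwabwkiabb" (len 13), cursors c1@7 c2@13 c3@13, authorship ...1.11..2223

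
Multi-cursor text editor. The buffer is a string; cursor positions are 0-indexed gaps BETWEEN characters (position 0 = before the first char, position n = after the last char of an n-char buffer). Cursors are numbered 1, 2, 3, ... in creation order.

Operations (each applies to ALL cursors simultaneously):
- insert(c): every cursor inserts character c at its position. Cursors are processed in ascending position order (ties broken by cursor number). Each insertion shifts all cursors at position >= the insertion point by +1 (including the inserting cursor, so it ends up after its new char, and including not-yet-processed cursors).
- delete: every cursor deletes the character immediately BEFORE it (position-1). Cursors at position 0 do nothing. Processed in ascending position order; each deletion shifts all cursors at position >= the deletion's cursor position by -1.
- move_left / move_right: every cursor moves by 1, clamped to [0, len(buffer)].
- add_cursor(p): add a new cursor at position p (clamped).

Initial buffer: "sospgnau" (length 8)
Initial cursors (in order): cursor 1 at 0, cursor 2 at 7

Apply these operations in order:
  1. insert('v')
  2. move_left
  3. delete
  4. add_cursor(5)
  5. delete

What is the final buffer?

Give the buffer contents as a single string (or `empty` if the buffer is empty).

After op 1 (insert('v')): buffer="vsospgnavu" (len 10), cursors c1@1 c2@9, authorship 1.......2.
After op 2 (move_left): buffer="vsospgnavu" (len 10), cursors c1@0 c2@8, authorship 1.......2.
After op 3 (delete): buffer="vsospgnvu" (len 9), cursors c1@0 c2@7, authorship 1......2.
After op 4 (add_cursor(5)): buffer="vsospgnvu" (len 9), cursors c1@0 c3@5 c2@7, authorship 1......2.
After op 5 (delete): buffer="vsosgvu" (len 7), cursors c1@0 c3@4 c2@5, authorship 1....2.

Answer: vsosgvu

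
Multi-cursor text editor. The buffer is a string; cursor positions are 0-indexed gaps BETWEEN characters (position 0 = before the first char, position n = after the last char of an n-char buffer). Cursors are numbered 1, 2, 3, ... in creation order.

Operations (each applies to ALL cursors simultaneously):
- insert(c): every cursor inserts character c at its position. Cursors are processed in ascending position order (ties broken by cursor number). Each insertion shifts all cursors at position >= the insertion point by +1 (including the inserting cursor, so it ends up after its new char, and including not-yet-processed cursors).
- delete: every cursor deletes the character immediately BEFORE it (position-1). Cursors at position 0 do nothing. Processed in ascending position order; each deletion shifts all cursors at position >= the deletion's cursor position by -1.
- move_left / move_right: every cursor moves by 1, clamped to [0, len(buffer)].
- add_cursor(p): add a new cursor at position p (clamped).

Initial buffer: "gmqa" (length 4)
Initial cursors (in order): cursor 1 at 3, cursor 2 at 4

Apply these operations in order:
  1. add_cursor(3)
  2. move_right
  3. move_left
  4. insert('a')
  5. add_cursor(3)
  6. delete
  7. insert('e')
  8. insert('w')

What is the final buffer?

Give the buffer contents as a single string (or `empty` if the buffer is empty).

Answer: gmeeeewwwwa

Derivation:
After op 1 (add_cursor(3)): buffer="gmqa" (len 4), cursors c1@3 c3@3 c2@4, authorship ....
After op 2 (move_right): buffer="gmqa" (len 4), cursors c1@4 c2@4 c3@4, authorship ....
After op 3 (move_left): buffer="gmqa" (len 4), cursors c1@3 c2@3 c3@3, authorship ....
After op 4 (insert('a')): buffer="gmqaaaa" (len 7), cursors c1@6 c2@6 c3@6, authorship ...123.
After op 5 (add_cursor(3)): buffer="gmqaaaa" (len 7), cursors c4@3 c1@6 c2@6 c3@6, authorship ...123.
After op 6 (delete): buffer="gma" (len 3), cursors c1@2 c2@2 c3@2 c4@2, authorship ...
After op 7 (insert('e')): buffer="gmeeeea" (len 7), cursors c1@6 c2@6 c3@6 c4@6, authorship ..1234.
After op 8 (insert('w')): buffer="gmeeeewwwwa" (len 11), cursors c1@10 c2@10 c3@10 c4@10, authorship ..12341234.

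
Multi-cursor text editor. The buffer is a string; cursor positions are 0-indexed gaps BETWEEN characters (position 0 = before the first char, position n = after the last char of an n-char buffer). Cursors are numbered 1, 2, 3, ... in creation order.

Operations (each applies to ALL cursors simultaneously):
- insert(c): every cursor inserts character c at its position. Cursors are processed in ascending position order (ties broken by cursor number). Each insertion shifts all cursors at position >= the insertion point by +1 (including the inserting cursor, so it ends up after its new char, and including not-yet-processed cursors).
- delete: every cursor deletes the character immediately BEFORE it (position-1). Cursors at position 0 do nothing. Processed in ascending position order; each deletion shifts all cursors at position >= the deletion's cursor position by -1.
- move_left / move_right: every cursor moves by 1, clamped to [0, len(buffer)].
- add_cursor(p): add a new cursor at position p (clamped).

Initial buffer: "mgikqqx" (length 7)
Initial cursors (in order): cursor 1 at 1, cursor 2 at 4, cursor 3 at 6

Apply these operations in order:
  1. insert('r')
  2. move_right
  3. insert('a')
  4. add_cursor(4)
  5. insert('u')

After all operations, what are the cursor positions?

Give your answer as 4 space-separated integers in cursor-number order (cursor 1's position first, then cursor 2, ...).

Answer: 6 12 17 6

Derivation:
After op 1 (insert('r')): buffer="mrgikrqqrx" (len 10), cursors c1@2 c2@6 c3@9, authorship .1...2..3.
After op 2 (move_right): buffer="mrgikrqqrx" (len 10), cursors c1@3 c2@7 c3@10, authorship .1...2..3.
After op 3 (insert('a')): buffer="mrgaikrqaqrxa" (len 13), cursors c1@4 c2@9 c3@13, authorship .1.1..2.2.3.3
After op 4 (add_cursor(4)): buffer="mrgaikrqaqrxa" (len 13), cursors c1@4 c4@4 c2@9 c3@13, authorship .1.1..2.2.3.3
After op 5 (insert('u')): buffer="mrgauuikrqauqrxau" (len 17), cursors c1@6 c4@6 c2@12 c3@17, authorship .1.114..2.22.3.33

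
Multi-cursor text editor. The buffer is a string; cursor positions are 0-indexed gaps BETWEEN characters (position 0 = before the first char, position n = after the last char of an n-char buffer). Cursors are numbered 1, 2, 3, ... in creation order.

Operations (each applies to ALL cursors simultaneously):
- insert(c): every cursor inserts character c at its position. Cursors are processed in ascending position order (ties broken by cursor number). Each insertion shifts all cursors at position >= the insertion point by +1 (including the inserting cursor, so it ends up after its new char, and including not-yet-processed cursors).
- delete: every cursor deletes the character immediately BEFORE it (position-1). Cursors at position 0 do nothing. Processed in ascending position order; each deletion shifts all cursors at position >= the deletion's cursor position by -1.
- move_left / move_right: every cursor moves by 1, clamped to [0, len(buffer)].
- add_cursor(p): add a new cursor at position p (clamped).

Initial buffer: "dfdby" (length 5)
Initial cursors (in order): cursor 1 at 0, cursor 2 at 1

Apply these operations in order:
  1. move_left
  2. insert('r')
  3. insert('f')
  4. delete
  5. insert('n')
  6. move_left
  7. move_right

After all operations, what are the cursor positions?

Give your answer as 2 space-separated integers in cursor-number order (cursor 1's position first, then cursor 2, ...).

After op 1 (move_left): buffer="dfdby" (len 5), cursors c1@0 c2@0, authorship .....
After op 2 (insert('r')): buffer="rrdfdby" (len 7), cursors c1@2 c2@2, authorship 12.....
After op 3 (insert('f')): buffer="rrffdfdby" (len 9), cursors c1@4 c2@4, authorship 1212.....
After op 4 (delete): buffer="rrdfdby" (len 7), cursors c1@2 c2@2, authorship 12.....
After op 5 (insert('n')): buffer="rrnndfdby" (len 9), cursors c1@4 c2@4, authorship 1212.....
After op 6 (move_left): buffer="rrnndfdby" (len 9), cursors c1@3 c2@3, authorship 1212.....
After op 7 (move_right): buffer="rrnndfdby" (len 9), cursors c1@4 c2@4, authorship 1212.....

Answer: 4 4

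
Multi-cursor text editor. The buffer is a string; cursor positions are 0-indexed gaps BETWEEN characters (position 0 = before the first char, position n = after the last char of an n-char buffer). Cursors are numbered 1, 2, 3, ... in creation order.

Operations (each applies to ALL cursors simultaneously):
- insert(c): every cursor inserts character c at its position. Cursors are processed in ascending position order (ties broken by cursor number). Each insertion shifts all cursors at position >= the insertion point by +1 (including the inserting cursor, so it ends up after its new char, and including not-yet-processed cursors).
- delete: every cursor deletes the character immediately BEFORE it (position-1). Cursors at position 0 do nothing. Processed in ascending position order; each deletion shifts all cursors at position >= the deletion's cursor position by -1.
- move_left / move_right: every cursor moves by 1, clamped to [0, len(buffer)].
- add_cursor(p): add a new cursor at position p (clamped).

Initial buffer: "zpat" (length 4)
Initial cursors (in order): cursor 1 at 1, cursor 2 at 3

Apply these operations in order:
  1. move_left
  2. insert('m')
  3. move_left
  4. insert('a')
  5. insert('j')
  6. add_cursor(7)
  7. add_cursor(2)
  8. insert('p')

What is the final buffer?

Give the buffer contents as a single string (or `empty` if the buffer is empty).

After op 1 (move_left): buffer="zpat" (len 4), cursors c1@0 c2@2, authorship ....
After op 2 (insert('m')): buffer="mzpmat" (len 6), cursors c1@1 c2@4, authorship 1..2..
After op 3 (move_left): buffer="mzpmat" (len 6), cursors c1@0 c2@3, authorship 1..2..
After op 4 (insert('a')): buffer="amzpamat" (len 8), cursors c1@1 c2@5, authorship 11..22..
After op 5 (insert('j')): buffer="ajmzpajmat" (len 10), cursors c1@2 c2@7, authorship 111..222..
After op 6 (add_cursor(7)): buffer="ajmzpajmat" (len 10), cursors c1@2 c2@7 c3@7, authorship 111..222..
After op 7 (add_cursor(2)): buffer="ajmzpajmat" (len 10), cursors c1@2 c4@2 c2@7 c3@7, authorship 111..222..
After op 8 (insert('p')): buffer="ajppmzpajppmat" (len 14), cursors c1@4 c4@4 c2@11 c3@11, authorship 11141..22232..

Answer: ajppmzpajppmat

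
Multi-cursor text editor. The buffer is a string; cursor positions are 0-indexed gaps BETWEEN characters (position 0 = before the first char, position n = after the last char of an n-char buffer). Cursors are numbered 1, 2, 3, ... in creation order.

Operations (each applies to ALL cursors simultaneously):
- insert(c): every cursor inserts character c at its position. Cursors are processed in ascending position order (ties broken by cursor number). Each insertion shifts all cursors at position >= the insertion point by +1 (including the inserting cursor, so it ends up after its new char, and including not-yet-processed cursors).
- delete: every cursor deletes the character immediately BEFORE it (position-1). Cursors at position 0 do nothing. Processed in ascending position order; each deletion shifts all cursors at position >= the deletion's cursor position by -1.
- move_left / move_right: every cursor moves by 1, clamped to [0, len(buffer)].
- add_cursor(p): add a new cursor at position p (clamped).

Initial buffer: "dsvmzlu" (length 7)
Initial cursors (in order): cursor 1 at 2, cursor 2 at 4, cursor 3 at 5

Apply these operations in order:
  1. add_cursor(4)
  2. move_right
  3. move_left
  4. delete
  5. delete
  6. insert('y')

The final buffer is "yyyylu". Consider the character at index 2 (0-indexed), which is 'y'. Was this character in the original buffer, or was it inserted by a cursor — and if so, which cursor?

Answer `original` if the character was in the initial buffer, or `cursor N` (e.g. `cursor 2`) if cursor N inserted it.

Answer: cursor 3

Derivation:
After op 1 (add_cursor(4)): buffer="dsvmzlu" (len 7), cursors c1@2 c2@4 c4@4 c3@5, authorship .......
After op 2 (move_right): buffer="dsvmzlu" (len 7), cursors c1@3 c2@5 c4@5 c3@6, authorship .......
After op 3 (move_left): buffer="dsvmzlu" (len 7), cursors c1@2 c2@4 c4@4 c3@5, authorship .......
After op 4 (delete): buffer="dlu" (len 3), cursors c1@1 c2@1 c3@1 c4@1, authorship ...
After op 5 (delete): buffer="lu" (len 2), cursors c1@0 c2@0 c3@0 c4@0, authorship ..
After op 6 (insert('y')): buffer="yyyylu" (len 6), cursors c1@4 c2@4 c3@4 c4@4, authorship 1234..
Authorship (.=original, N=cursor N): 1 2 3 4 . .
Index 2: author = 3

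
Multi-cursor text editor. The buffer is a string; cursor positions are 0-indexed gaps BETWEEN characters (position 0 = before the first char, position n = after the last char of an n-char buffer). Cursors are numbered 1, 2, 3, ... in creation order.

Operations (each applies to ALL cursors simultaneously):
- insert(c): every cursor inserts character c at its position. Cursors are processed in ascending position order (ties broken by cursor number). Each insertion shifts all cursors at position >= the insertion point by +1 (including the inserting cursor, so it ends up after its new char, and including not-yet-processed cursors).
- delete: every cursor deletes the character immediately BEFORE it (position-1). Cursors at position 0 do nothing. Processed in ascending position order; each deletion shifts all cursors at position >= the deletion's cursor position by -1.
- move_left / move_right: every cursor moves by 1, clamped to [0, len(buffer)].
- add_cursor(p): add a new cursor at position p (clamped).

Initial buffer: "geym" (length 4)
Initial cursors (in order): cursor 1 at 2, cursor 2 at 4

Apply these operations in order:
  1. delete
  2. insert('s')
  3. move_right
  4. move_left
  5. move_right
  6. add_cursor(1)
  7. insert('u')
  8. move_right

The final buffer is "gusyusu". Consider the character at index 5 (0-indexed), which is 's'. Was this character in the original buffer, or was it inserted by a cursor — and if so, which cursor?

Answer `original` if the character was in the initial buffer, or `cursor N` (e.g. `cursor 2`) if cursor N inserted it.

Answer: cursor 2

Derivation:
After op 1 (delete): buffer="gy" (len 2), cursors c1@1 c2@2, authorship ..
After op 2 (insert('s')): buffer="gsys" (len 4), cursors c1@2 c2@4, authorship .1.2
After op 3 (move_right): buffer="gsys" (len 4), cursors c1@3 c2@4, authorship .1.2
After op 4 (move_left): buffer="gsys" (len 4), cursors c1@2 c2@3, authorship .1.2
After op 5 (move_right): buffer="gsys" (len 4), cursors c1@3 c2@4, authorship .1.2
After op 6 (add_cursor(1)): buffer="gsys" (len 4), cursors c3@1 c1@3 c2@4, authorship .1.2
After op 7 (insert('u')): buffer="gusyusu" (len 7), cursors c3@2 c1@5 c2@7, authorship .31.122
After op 8 (move_right): buffer="gusyusu" (len 7), cursors c3@3 c1@6 c2@7, authorship .31.122
Authorship (.=original, N=cursor N): . 3 1 . 1 2 2
Index 5: author = 2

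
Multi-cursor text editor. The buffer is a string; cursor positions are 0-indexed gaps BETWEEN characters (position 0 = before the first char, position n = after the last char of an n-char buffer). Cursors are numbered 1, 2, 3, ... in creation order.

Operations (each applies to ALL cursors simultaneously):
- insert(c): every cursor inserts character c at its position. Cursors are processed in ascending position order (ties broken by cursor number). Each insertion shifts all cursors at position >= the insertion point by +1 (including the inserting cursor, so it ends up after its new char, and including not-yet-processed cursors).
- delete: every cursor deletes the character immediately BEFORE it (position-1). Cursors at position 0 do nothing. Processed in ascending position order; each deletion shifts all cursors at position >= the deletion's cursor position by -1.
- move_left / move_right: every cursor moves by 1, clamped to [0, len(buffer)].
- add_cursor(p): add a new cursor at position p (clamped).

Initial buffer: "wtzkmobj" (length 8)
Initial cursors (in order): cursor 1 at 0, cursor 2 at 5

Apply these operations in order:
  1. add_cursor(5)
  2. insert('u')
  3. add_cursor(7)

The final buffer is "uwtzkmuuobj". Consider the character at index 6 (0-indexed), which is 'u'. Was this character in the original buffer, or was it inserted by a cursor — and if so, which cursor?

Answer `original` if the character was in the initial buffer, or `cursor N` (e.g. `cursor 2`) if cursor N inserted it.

After op 1 (add_cursor(5)): buffer="wtzkmobj" (len 8), cursors c1@0 c2@5 c3@5, authorship ........
After op 2 (insert('u')): buffer="uwtzkmuuobj" (len 11), cursors c1@1 c2@8 c3@8, authorship 1.....23...
After op 3 (add_cursor(7)): buffer="uwtzkmuuobj" (len 11), cursors c1@1 c4@7 c2@8 c3@8, authorship 1.....23...
Authorship (.=original, N=cursor N): 1 . . . . . 2 3 . . .
Index 6: author = 2

Answer: cursor 2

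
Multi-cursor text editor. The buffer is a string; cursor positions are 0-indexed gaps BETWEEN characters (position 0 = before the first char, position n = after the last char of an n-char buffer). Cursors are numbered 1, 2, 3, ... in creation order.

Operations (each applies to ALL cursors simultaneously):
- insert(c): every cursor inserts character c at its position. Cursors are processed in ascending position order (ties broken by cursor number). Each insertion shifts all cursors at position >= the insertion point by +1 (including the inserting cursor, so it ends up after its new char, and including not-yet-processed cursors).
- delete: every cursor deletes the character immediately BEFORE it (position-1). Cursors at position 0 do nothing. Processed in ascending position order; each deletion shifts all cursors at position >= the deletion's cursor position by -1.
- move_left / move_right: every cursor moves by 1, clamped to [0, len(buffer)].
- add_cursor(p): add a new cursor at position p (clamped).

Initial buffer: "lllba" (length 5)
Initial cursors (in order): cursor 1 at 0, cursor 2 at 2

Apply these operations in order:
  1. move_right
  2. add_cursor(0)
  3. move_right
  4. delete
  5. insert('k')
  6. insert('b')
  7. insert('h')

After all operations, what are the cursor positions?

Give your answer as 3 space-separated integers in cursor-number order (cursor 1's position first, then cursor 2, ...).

Answer: 6 10 6

Derivation:
After op 1 (move_right): buffer="lllba" (len 5), cursors c1@1 c2@3, authorship .....
After op 2 (add_cursor(0)): buffer="lllba" (len 5), cursors c3@0 c1@1 c2@3, authorship .....
After op 3 (move_right): buffer="lllba" (len 5), cursors c3@1 c1@2 c2@4, authorship .....
After op 4 (delete): buffer="la" (len 2), cursors c1@0 c3@0 c2@1, authorship ..
After op 5 (insert('k')): buffer="kklka" (len 5), cursors c1@2 c3@2 c2@4, authorship 13.2.
After op 6 (insert('b')): buffer="kkbblkba" (len 8), cursors c1@4 c3@4 c2@7, authorship 1313.22.
After op 7 (insert('h')): buffer="kkbbhhlkbha" (len 11), cursors c1@6 c3@6 c2@10, authorship 131313.222.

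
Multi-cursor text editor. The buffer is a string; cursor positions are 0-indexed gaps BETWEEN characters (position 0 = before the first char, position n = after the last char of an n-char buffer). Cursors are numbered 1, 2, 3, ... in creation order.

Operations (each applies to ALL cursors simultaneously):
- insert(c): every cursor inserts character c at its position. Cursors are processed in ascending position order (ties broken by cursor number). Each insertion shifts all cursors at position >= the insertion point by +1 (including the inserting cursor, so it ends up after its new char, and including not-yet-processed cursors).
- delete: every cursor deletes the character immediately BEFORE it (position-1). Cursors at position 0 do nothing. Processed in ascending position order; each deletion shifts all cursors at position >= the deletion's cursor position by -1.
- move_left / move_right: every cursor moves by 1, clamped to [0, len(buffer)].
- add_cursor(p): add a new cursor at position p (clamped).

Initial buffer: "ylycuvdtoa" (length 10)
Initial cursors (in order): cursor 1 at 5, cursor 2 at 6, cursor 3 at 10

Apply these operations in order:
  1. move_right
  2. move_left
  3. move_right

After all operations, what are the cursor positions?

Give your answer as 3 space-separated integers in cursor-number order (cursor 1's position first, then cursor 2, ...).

Answer: 6 7 10

Derivation:
After op 1 (move_right): buffer="ylycuvdtoa" (len 10), cursors c1@6 c2@7 c3@10, authorship ..........
After op 2 (move_left): buffer="ylycuvdtoa" (len 10), cursors c1@5 c2@6 c3@9, authorship ..........
After op 3 (move_right): buffer="ylycuvdtoa" (len 10), cursors c1@6 c2@7 c3@10, authorship ..........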